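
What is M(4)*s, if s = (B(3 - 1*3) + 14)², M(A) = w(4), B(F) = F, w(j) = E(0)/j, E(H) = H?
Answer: 0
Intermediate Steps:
w(j) = 0 (w(j) = 0/j = 0)
M(A) = 0
s = 196 (s = ((3 - 1*3) + 14)² = ((3 - 3) + 14)² = (0 + 14)² = 14² = 196)
M(4)*s = 0*196 = 0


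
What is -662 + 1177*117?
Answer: 137047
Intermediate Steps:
-662 + 1177*117 = -662 + 137709 = 137047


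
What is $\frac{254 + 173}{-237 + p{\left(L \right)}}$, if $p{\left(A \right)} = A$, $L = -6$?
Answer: $- \frac{427}{243} \approx -1.7572$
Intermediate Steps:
$\frac{254 + 173}{-237 + p{\left(L \right)}} = \frac{254 + 173}{-237 - 6} = \frac{427}{-243} = 427 \left(- \frac{1}{243}\right) = - \frac{427}{243}$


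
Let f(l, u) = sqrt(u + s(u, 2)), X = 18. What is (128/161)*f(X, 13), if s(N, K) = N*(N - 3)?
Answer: 128*sqrt(143)/161 ≈ 9.5072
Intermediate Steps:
s(N, K) = N*(-3 + N)
f(l, u) = sqrt(u + u*(-3 + u))
(128/161)*f(X, 13) = (128/161)*sqrt(13*(-2 + 13)) = (128*(1/161))*sqrt(13*11) = 128*sqrt(143)/161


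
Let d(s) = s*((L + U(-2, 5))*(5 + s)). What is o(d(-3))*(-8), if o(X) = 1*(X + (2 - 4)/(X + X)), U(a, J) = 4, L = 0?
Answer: 575/3 ≈ 191.67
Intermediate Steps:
d(s) = s*(20 + 4*s) (d(s) = s*((0 + 4)*(5 + s)) = s*(4*(5 + s)) = s*(20 + 4*s))
o(X) = X - 1/X (o(X) = 1*(X - 2*1/(2*X)) = 1*(X - 1/X) = X - 1/X)
o(d(-3))*(-8) = (4*(-3)*(5 - 3) - 1/(4*(-3)*(5 - 3)))*(-8) = (4*(-3)*2 - 1/(4*(-3)*2))*(-8) = (-24 - 1/(-24))*(-8) = (-24 - 1*(-1/24))*(-8) = (-24 + 1/24)*(-8) = -575/24*(-8) = 575/3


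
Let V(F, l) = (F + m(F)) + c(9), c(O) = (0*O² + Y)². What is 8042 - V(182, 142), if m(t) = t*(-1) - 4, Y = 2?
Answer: 8042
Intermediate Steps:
c(O) = 4 (c(O) = (0*O² + 2)² = (0 + 2)² = 2² = 4)
m(t) = -4 - t (m(t) = -t - 4 = -4 - t)
V(F, l) = 0 (V(F, l) = (F + (-4 - F)) + 4 = -4 + 4 = 0)
8042 - V(182, 142) = 8042 - 1*0 = 8042 + 0 = 8042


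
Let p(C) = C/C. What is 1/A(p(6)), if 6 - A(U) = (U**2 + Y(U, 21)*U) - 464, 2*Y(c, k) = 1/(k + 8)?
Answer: 58/27201 ≈ 0.0021323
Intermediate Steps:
Y(c, k) = 1/(2*(8 + k)) (Y(c, k) = 1/(2*(k + 8)) = 1/(2*(8 + k)))
p(C) = 1
A(U) = 470 - U**2 - U/58 (A(U) = 6 - ((U**2 + (1/(2*(8 + 21)))*U) - 464) = 6 - ((U**2 + ((1/2)/29)*U) - 464) = 6 - ((U**2 + ((1/2)*(1/29))*U) - 464) = 6 - ((U**2 + U/58) - 464) = 6 - (-464 + U**2 + U/58) = 6 + (464 - U**2 - U/58) = 470 - U**2 - U/58)
1/A(p(6)) = 1/(470 - 1*1**2 - 1/58*1) = 1/(470 - 1*1 - 1/58) = 1/(470 - 1 - 1/58) = 1/(27201/58) = 58/27201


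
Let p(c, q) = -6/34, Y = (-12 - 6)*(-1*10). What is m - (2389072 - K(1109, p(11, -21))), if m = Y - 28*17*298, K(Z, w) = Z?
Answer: -2529631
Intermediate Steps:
Y = 180 (Y = -18*(-10) = 180)
p(c, q) = -3/17 (p(c, q) = -6*1/34 = -3/17)
m = -141668 (m = 180 - 28*17*298 = 180 - 476*298 = 180 - 141848 = -141668)
m - (2389072 - K(1109, p(11, -21))) = -141668 - (2389072 - 1*1109) = -141668 - (2389072 - 1109) = -141668 - 1*2387963 = -141668 - 2387963 = -2529631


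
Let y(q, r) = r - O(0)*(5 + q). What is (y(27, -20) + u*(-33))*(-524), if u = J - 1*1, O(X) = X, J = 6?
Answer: 96940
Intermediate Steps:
y(q, r) = r (y(q, r) = r - 0*(5 + q) = r - 1*0 = r + 0 = r)
u = 5 (u = 6 - 1*1 = 6 - 1 = 5)
(y(27, -20) + u*(-33))*(-524) = (-20 + 5*(-33))*(-524) = (-20 - 165)*(-524) = -185*(-524) = 96940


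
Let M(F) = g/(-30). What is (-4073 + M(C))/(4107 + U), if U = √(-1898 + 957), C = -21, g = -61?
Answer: -23884943/24097700 + 17447*I*√941/72293100 ≈ -0.99117 + 0.0074032*I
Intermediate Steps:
U = I*√941 (U = √(-941) = I*√941 ≈ 30.676*I)
M(F) = 61/30 (M(F) = -61/(-30) = -61*(-1/30) = 61/30)
(-4073 + M(C))/(4107 + U) = (-4073 + 61/30)/(4107 + I*√941) = -122129/(30*(4107 + I*√941))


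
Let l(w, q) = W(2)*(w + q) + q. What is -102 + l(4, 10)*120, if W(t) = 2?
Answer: 4458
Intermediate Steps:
l(w, q) = 2*w + 3*q (l(w, q) = 2*(w + q) + q = 2*(q + w) + q = (2*q + 2*w) + q = 2*w + 3*q)
-102 + l(4, 10)*120 = -102 + (2*4 + 3*10)*120 = -102 + (8 + 30)*120 = -102 + 38*120 = -102 + 4560 = 4458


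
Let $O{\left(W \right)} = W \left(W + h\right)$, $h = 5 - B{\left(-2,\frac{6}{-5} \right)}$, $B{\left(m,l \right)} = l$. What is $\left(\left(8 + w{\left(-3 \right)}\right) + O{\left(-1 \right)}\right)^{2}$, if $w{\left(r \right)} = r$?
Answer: $\frac{1}{25} \approx 0.04$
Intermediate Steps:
$h = \frac{31}{5}$ ($h = 5 - \frac{6}{-5} = 5 - 6 \left(- \frac{1}{5}\right) = 5 - - \frac{6}{5} = 5 + \frac{6}{5} = \frac{31}{5} \approx 6.2$)
$O{\left(W \right)} = W \left(\frac{31}{5} + W\right)$ ($O{\left(W \right)} = W \left(W + \frac{31}{5}\right) = W \left(\frac{31}{5} + W\right)$)
$\left(\left(8 + w{\left(-3 \right)}\right) + O{\left(-1 \right)}\right)^{2} = \left(\left(8 - 3\right) + \frac{1}{5} \left(-1\right) \left(31 + 5 \left(-1\right)\right)\right)^{2} = \left(5 + \frac{1}{5} \left(-1\right) \left(31 - 5\right)\right)^{2} = \left(5 + \frac{1}{5} \left(-1\right) 26\right)^{2} = \left(5 - \frac{26}{5}\right)^{2} = \left(- \frac{1}{5}\right)^{2} = \frac{1}{25}$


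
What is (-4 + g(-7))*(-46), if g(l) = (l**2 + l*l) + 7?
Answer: -4646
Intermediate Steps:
g(l) = 7 + 2*l**2 (g(l) = (l**2 + l**2) + 7 = 2*l**2 + 7 = 7 + 2*l**2)
(-4 + g(-7))*(-46) = (-4 + (7 + 2*(-7)**2))*(-46) = (-4 + (7 + 2*49))*(-46) = (-4 + (7 + 98))*(-46) = (-4 + 105)*(-46) = 101*(-46) = -4646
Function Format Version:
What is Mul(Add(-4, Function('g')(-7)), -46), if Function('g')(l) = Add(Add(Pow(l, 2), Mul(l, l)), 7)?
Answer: -4646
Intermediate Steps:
Function('g')(l) = Add(7, Mul(2, Pow(l, 2))) (Function('g')(l) = Add(Add(Pow(l, 2), Pow(l, 2)), 7) = Add(Mul(2, Pow(l, 2)), 7) = Add(7, Mul(2, Pow(l, 2))))
Mul(Add(-4, Function('g')(-7)), -46) = Mul(Add(-4, Add(7, Mul(2, Pow(-7, 2)))), -46) = Mul(Add(-4, Add(7, Mul(2, 49))), -46) = Mul(Add(-4, Add(7, 98)), -46) = Mul(Add(-4, 105), -46) = Mul(101, -46) = -4646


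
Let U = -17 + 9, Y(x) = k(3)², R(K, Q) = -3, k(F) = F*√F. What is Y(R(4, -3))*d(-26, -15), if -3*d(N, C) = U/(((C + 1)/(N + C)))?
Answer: 1476/7 ≈ 210.86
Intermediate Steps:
k(F) = F^(3/2)
Y(x) = 27 (Y(x) = (3^(3/2))² = (3*√3)² = 27)
U = -8
d(N, C) = 8*(C + N)/(3*(1 + C)) (d(N, C) = -(-8)/(3*((C + 1)/(N + C))) = -(-8)/(3*((1 + C)/(C + N))) = -(-8)*(C + N)/(1 + C)/3 = -(-8)*(C + N)/(3*(1 + C)) = 8*(C + N)/(3*(1 + C)))
Y(R(4, -3))*d(-26, -15) = 27*(8*(-15 - 26)/(3*(1 - 15))) = 27*((8/3)*(-41)/(-14)) = 27*((8/3)*(-1/14)*(-41)) = 27*(164/21) = 1476/7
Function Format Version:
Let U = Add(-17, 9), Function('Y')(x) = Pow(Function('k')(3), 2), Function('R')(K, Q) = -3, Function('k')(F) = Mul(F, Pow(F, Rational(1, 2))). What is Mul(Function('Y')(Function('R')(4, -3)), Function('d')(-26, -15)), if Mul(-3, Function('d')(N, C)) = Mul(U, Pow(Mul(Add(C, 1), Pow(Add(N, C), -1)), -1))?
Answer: Rational(1476, 7) ≈ 210.86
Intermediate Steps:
Function('k')(F) = Pow(F, Rational(3, 2))
Function('Y')(x) = 27 (Function('Y')(x) = Pow(Pow(3, Rational(3, 2)), 2) = Pow(Mul(3, Pow(3, Rational(1, 2))), 2) = 27)
U = -8
Function('d')(N, C) = Mul(Rational(8, 3), Pow(Add(1, C), -1), Add(C, N)) (Function('d')(N, C) = Mul(Rational(-1, 3), Mul(-8, Pow(Mul(Add(C, 1), Pow(Add(N, C), -1)), -1))) = Mul(Rational(-1, 3), Mul(-8, Pow(Mul(Add(1, C), Pow(Add(C, N), -1)), -1))) = Mul(Rational(-1, 3), Mul(-8, Pow(Mul(Pow(Add(C, N), -1), Add(1, C)), -1))) = Mul(Rational(-1, 3), Mul(-8, Mul(Pow(Add(1, C), -1), Add(C, N)))) = Mul(Rational(-1, 3), Mul(-8, Pow(Add(1, C), -1), Add(C, N))) = Mul(Rational(8, 3), Pow(Add(1, C), -1), Add(C, N)))
Mul(Function('Y')(Function('R')(4, -3)), Function('d')(-26, -15)) = Mul(27, Mul(Rational(8, 3), Pow(Add(1, -15), -1), Add(-15, -26))) = Mul(27, Mul(Rational(8, 3), Pow(-14, -1), -41)) = Mul(27, Mul(Rational(8, 3), Rational(-1, 14), -41)) = Mul(27, Rational(164, 21)) = Rational(1476, 7)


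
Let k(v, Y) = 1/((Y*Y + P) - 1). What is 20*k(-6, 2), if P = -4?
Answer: -20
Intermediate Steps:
k(v, Y) = 1/(-5 + Y²) (k(v, Y) = 1/((Y*Y - 4) - 1) = 1/((Y² - 4) - 1) = 1/((-4 + Y²) - 1) = 1/(-5 + Y²))
20*k(-6, 2) = 20/(-5 + 2²) = 20/(-5 + 4) = 20/(-1) = 20*(-1) = -20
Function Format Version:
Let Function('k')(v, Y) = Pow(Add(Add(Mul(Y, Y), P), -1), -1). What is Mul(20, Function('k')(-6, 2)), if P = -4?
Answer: -20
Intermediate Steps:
Function('k')(v, Y) = Pow(Add(-5, Pow(Y, 2)), -1) (Function('k')(v, Y) = Pow(Add(Add(Mul(Y, Y), -4), -1), -1) = Pow(Add(Add(Pow(Y, 2), -4), -1), -1) = Pow(Add(Add(-4, Pow(Y, 2)), -1), -1) = Pow(Add(-5, Pow(Y, 2)), -1))
Mul(20, Function('k')(-6, 2)) = Mul(20, Pow(Add(-5, Pow(2, 2)), -1)) = Mul(20, Pow(Add(-5, 4), -1)) = Mul(20, Pow(-1, -1)) = Mul(20, -1) = -20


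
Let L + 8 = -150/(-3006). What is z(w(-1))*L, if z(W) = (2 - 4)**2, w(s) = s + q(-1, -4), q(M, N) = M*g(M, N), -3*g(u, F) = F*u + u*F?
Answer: -15932/501 ≈ -31.800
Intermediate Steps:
g(u, F) = -2*F*u/3 (g(u, F) = -(F*u + u*F)/3 = -(F*u + F*u)/3 = -2*F*u/3)
q(M, N) = -2*N*M**2/3 (q(M, N) = M*(-2*N*M/3) = M*(-2*M*N/3) = -2*N*M**2/3)
L = -3983/501 (L = -8 - 150/(-3006) = -8 - 150*(-1/3006) = -8 + 25/501 = -3983/501 ≈ -7.9501)
w(s) = 8/3 + s (w(s) = s - 2/3*(-4)*(-1)**2 = s - 2/3*(-4)*1 = s + 8/3 = 8/3 + s)
z(W) = 4 (z(W) = (-2)**2 = 4)
z(w(-1))*L = 4*(-3983/501) = -15932/501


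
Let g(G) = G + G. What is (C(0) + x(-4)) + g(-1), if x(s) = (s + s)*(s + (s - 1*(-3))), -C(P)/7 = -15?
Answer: 143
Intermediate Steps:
C(P) = 105 (C(P) = -7*(-15) = 105)
g(G) = 2*G
x(s) = 2*s*(3 + 2*s) (x(s) = (2*s)*(s + (s + 3)) = (2*s)*(s + (3 + s)) = (2*s)*(3 + 2*s) = 2*s*(3 + 2*s))
(C(0) + x(-4)) + g(-1) = (105 + 2*(-4)*(3 + 2*(-4))) + 2*(-1) = (105 + 2*(-4)*(3 - 8)) - 2 = (105 + 2*(-4)*(-5)) - 2 = (105 + 40) - 2 = 145 - 2 = 143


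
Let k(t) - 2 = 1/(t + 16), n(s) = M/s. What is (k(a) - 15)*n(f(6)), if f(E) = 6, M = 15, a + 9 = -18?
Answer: -360/11 ≈ -32.727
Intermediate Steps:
a = -27 (a = -9 - 18 = -27)
n(s) = 15/s
k(t) = 2 + 1/(16 + t) (k(t) = 2 + 1/(t + 16) = 2 + 1/(16 + t))
(k(a) - 15)*n(f(6)) = ((33 + 2*(-27))/(16 - 27) - 15)*(15/6) = ((33 - 54)/(-11) - 15)*(15*(1/6)) = (-1/11*(-21) - 15)*(5/2) = (21/11 - 15)*(5/2) = -144/11*5/2 = -360/11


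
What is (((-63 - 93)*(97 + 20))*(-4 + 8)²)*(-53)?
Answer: 15477696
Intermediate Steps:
(((-63 - 93)*(97 + 20))*(-4 + 8)²)*(-53) = (-156*117*4²)*(-53) = -18252*16*(-53) = -292032*(-53) = 15477696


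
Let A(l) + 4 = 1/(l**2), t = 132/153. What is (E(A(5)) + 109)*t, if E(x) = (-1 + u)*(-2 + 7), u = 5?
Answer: 1892/17 ≈ 111.29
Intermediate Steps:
t = 44/51 (t = 132*(1/153) = 44/51 ≈ 0.86275)
A(l) = -4 + l**(-2) (A(l) = -4 + 1/(l**2) = -4 + l**(-2))
E(x) = 20 (E(x) = (-1 + 5)*(-2 + 7) = 4*5 = 20)
(E(A(5)) + 109)*t = (20 + 109)*(44/51) = 129*(44/51) = 1892/17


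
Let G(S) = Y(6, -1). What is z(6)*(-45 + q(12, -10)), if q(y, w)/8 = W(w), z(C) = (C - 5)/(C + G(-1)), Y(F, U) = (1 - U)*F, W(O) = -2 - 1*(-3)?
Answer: -37/18 ≈ -2.0556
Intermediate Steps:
W(O) = 1 (W(O) = -2 + 3 = 1)
Y(F, U) = F*(1 - U)
G(S) = 12 (G(S) = 6*(1 - 1*(-1)) = 6*(1 + 1) = 6*2 = 12)
z(C) = (-5 + C)/(12 + C) (z(C) = (C - 5)/(C + 12) = (-5 + C)/(12 + C))
q(y, w) = 8 (q(y, w) = 8*1 = 8)
z(6)*(-45 + q(12, -10)) = ((-5 + 6)/(12 + 6))*(-45 + 8) = (1/18)*(-37) = -37/18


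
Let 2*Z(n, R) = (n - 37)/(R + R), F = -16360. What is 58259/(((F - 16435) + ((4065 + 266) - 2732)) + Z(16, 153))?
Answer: -11884836/6363991 ≈ -1.8675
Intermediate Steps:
Z(n, R) = (-37 + n)/(4*R) (Z(n, R) = ((n - 37)/(R + R))/2 = ((-37 + n)/((2*R)))/2 = ((-37 + n)*(1/(2*R)))/2 = ((-37 + n)/(2*R))/2 = (-37 + n)/(4*R))
58259/(((F - 16435) + ((4065 + 266) - 2732)) + Z(16, 153)) = 58259/(((-16360 - 16435) + ((4065 + 266) - 2732)) + (¼)*(-37 + 16)/153) = 58259/((-32795 + (4331 - 2732)) + (¼)*(1/153)*(-21)) = 58259/((-32795 + 1599) - 7/204) = 58259/(-31196 - 7/204) = 58259/(-6363991/204) = 58259*(-204/6363991) = -11884836/6363991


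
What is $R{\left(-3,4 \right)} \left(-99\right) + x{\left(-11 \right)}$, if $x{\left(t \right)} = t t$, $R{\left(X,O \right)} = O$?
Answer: $-275$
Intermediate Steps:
$x{\left(t \right)} = t^{2}$
$R{\left(-3,4 \right)} \left(-99\right) + x{\left(-11 \right)} = 4 \left(-99\right) + \left(-11\right)^{2} = -396 + 121 = -275$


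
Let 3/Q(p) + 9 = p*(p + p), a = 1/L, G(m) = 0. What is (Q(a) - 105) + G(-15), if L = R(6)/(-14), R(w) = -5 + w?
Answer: -40212/383 ≈ -104.99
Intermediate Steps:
L = -1/14 (L = (-5 + 6)/(-14) = 1*(-1/14) = -1/14 ≈ -0.071429)
a = -14 (a = 1/(-1/14) = -14)
Q(p) = 3/(-9 + 2*p²) (Q(p) = 3/(-9 + p*(p + p)) = 3/(-9 + p*(2*p)) = 3/(-9 + 2*p²))
(Q(a) - 105) + G(-15) = (3/(-9 + 2*(-14)²) - 105) + 0 = (3/(-9 + 2*196) - 105) + 0 = (3/(-9 + 392) - 105) + 0 = (3/383 - 105) + 0 = -40212/383 + 0 = -40212/383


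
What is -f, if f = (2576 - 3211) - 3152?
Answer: 3787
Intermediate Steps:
f = -3787 (f = -635 - 3152 = -3787)
-f = -1*(-3787) = 3787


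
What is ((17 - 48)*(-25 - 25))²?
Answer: 2402500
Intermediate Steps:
((17 - 48)*(-25 - 25))² = (-31*(-50))² = 1550² = 2402500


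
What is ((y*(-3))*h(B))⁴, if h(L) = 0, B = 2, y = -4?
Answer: 0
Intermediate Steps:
((y*(-3))*h(B))⁴ = (-4*(-3)*0)⁴ = (12*0)⁴ = 0⁴ = 0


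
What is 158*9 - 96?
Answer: 1326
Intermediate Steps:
158*9 - 96 = 1422 - 96 = 1326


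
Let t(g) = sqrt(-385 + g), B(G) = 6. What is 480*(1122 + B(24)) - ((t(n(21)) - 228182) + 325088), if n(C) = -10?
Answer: 444534 - I*sqrt(395) ≈ 4.4453e+5 - 19.875*I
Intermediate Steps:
480*(1122 + B(24)) - ((t(n(21)) - 228182) + 325088) = 480*(1122 + 6) - ((sqrt(-385 - 10) - 228182) + 325088) = 480*1128 - ((sqrt(-395) - 228182) + 325088) = 541440 - ((I*sqrt(395) - 228182) + 325088) = 541440 - ((-228182 + I*sqrt(395)) + 325088) = 541440 - (96906 + I*sqrt(395)) = 541440 + (-96906 - I*sqrt(395)) = 444534 - I*sqrt(395)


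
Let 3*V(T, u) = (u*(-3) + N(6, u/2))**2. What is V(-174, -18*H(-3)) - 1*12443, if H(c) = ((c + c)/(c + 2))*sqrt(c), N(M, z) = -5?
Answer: -352232/3 - 1080*I*sqrt(3) ≈ -1.1741e+5 - 1870.6*I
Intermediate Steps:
H(c) = 2*c**(3/2)/(2 + c) (H(c) = ((2*c)/(2 + c))*sqrt(c) = (2*c/(2 + c))*sqrt(c) = 2*c**(3/2)/(2 + c))
V(T, u) = (-5 - 3*u)**2/3 (V(T, u) = (u*(-3) - 5)**2/3 = (-3*u - 5)**2/3 = (-5 - 3*u)**2/3)
V(-174, -18*H(-3)) - 1*12443 = (5 + 3*(-36*(-3)**(3/2)/(2 - 3)))**2/3 - 1*12443 = (5 + 3*(-36*(-3*I*sqrt(3))/(-1)))**2/3 - 12443 = (5 + 3*(-36*(-3*I*sqrt(3))*(-1)))**2/3 - 12443 = (5 + 3*(-108*I*sqrt(3)))**2/3 - 12443 = (5 - 324*I*sqrt(3))**2/3 - 12443 = -12443 + (5 - 324*I*sqrt(3))**2/3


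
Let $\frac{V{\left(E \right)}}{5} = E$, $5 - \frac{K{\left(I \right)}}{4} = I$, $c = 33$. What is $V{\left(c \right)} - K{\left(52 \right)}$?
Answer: $353$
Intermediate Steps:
$K{\left(I \right)} = 20 - 4 I$
$V{\left(E \right)} = 5 E$
$V{\left(c \right)} - K{\left(52 \right)} = 5 \cdot 33 - \left(20 - 208\right) = 165 - \left(20 - 208\right) = 165 - -188 = 165 + 188 = 353$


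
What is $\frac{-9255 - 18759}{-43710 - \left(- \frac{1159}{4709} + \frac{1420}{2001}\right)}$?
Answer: $\frac{263967769926}{411870978011} \approx 0.6409$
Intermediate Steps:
$\frac{-9255 - 18759}{-43710 - \left(- \frac{1159}{4709} + \frac{1420}{2001}\right)} = - \frac{28014}{-43710 - \left(\frac{1420}{2001} + \frac{2318}{-9418}\right)} = - \frac{28014}{-43710 - \frac{4367621}{9422709}} = - \frac{28014}{- \frac{411870978011}{9422709}} = \left(-28014\right) \left(- \frac{9422709}{411870978011}\right) = \frac{263967769926}{411870978011}$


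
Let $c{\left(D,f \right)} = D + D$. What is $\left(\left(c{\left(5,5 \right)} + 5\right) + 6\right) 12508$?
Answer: $262668$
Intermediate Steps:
$c{\left(D,f \right)} = 2 D$
$\left(\left(c{\left(5,5 \right)} + 5\right) + 6\right) 12508 = \left(\left(2 \cdot 5 + 5\right) + 6\right) 12508 = \left(\left(10 + 5\right) + 6\right) 12508 = \left(15 + 6\right) 12508 = 21 \cdot 12508 = 262668$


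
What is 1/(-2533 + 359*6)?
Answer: -1/379 ≈ -0.0026385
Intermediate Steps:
1/(-2533 + 359*6) = 1/(-2533 + 2154) = 1/(-379) = -1/379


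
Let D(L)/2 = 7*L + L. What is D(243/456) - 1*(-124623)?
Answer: 2367999/19 ≈ 1.2463e+5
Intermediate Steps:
D(L) = 16*L (D(L) = 2*(7*L + L) = 2*(8*L) = 16*L)
D(243/456) - 1*(-124623) = 16*(243/456) - 1*(-124623) = 16*(243*(1/456)) + 124623 = 16*(81/152) + 124623 = 162/19 + 124623 = 2367999/19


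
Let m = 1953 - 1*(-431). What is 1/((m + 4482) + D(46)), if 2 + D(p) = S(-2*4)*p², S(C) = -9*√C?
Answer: 143/61427208 + 529*I*√2/40951472 ≈ 2.328e-6 + 1.8268e-5*I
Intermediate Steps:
m = 2384 (m = 1953 + 431 = 2384)
D(p) = -2 - 18*I*√2*p² (D(p) = -2 + (-9*2*I*√2)*p² = -2 + (-18*I*√2)*p² = -2 - 18*I*√2*p²)
1/((m + 4482) + D(46)) = 1/((2384 + 4482) + (-2 - 18*I*√2*46²)) = 1/(6866 + (-2 - 18*I*√2*2116)) = 1/(6866 + (-2 - 38088*I*√2)) = 1/(6864 - 38088*I*√2)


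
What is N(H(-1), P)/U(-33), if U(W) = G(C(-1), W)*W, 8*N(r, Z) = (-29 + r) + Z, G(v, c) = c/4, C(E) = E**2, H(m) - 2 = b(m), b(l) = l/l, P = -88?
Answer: -19/363 ≈ -0.052342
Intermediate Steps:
b(l) = 1
H(m) = 3 (H(m) = 2 + 1 = 3)
G(v, c) = c/4 (G(v, c) = c*(1/4) = c/4)
N(r, Z) = -29/8 + Z/8 + r/8 (N(r, Z) = ((-29 + r) + Z)/8 = (-29 + Z + r)/8 = -29/8 + Z/8 + r/8)
U(W) = W**2/4 (U(W) = (W/4)*W = W**2/4)
N(H(-1), P)/U(-33) = (-29/8 + (1/8)*(-88) + (1/8)*3)/(((1/4)*(-33)**2)) = (-29/8 - 11 + 3/8)/(((1/4)*1089)) = -57/(4*1089/4) = -57/4*4/1089 = -19/363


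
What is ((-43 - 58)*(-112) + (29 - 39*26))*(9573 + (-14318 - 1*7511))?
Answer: -126567712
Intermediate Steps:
((-43 - 58)*(-112) + (29 - 39*26))*(9573 + (-14318 - 1*7511)) = (-101*(-112) + (29 - 1014))*(9573 + (-14318 - 7511)) = (11312 - 985)*(9573 - 21829) = 10327*(-12256) = -126567712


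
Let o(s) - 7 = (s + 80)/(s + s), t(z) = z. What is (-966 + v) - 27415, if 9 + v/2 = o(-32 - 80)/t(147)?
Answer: -29222471/1029 ≈ -28399.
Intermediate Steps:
o(s) = 7 + (80 + s)/(2*s) (o(s) = 7 + (s + 80)/(s + s) = 7 + (80 + s)/((2*s)) = 7 + (80 + s)*(1/(2*s)) = 7 + (80 + s)/(2*s))
v = -18422/1029 (v = -18 + 2*((15/2 + 40/(-32 - 80))/147) = -18 + 2*((15/2 + 40/(-112))*(1/147)) = -18 + 2*((15/2 + 40*(-1/112))*(1/147)) = -18 + 2*((15/2 - 5/14)*(1/147)) = -18 + 2*((50/7)*(1/147)) = -18 + 2*(50/1029) = -18 + 100/1029 = -18422/1029 ≈ -17.903)
(-966 + v) - 27415 = (-966 - 18422/1029) - 27415 = -1012436/1029 - 27415 = -29222471/1029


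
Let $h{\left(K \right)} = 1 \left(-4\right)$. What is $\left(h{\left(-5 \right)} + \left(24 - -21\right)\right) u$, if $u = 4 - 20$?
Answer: $-656$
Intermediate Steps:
$u = -16$ ($u = 4 - 20 = -16$)
$h{\left(K \right)} = -4$
$\left(h{\left(-5 \right)} + \left(24 - -21\right)\right) u = \left(-4 + \left(24 - -21\right)\right) \left(-16\right) = \left(-4 + \left(24 + 21\right)\right) \left(-16\right) = \left(-4 + 45\right) \left(-16\right) = 41 \left(-16\right) = -656$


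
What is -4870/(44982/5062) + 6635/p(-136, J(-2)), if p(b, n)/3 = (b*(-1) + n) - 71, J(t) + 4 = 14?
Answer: -58313677/112455 ≈ -518.55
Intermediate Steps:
J(t) = 10 (J(t) = -4 + 14 = 10)
p(b, n) = -213 - 3*b + 3*n (p(b, n) = 3*((b*(-1) + n) - 71) = 3*((-b + n) - 71) = 3*((n - b) - 71) = 3*(-71 + n - b) = -213 - 3*b + 3*n)
-4870/(44982/5062) + 6635/p(-136, J(-2)) = -4870/(44982/5062) + 6635/(-213 - 3*(-136) + 3*10) = -4870/(44982*(1/5062)) + 6635/(-213 + 408 + 30) = -4870/22491/2531 + 6635/225 = -4870*2531/22491 + 6635*(1/225) = -12325970/22491 + 1327/45 = -58313677/112455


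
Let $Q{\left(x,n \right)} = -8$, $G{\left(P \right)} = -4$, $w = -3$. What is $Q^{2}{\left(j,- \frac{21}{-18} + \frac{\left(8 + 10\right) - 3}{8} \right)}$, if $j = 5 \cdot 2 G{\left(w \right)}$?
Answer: $64$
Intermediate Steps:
$j = -40$ ($j = 5 \cdot 2 \left(-4\right) = 10 \left(-4\right) = -40$)
$Q^{2}{\left(j,- \frac{21}{-18} + \frac{\left(8 + 10\right) - 3}{8} \right)} = \left(-8\right)^{2} = 64$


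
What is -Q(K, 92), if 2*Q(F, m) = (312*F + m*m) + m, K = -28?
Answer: 90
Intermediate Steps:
Q(F, m) = m/2 + m²/2 + 156*F (Q(F, m) = ((312*F + m*m) + m)/2 = ((312*F + m²) + m)/2 = ((m² + 312*F) + m)/2 = (m + m² + 312*F)/2 = m/2 + m²/2 + 156*F)
-Q(K, 92) = -((½)*92 + (½)*92² + 156*(-28)) = -(46 + (½)*8464 - 4368) = -(46 + 4232 - 4368) = -1*(-90) = 90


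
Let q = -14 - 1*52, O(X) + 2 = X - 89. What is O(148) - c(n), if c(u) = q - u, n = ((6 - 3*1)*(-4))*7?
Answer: 39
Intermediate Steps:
O(X) = -91 + X (O(X) = -2 + (X - 89) = -2 + (-89 + X) = -91 + X)
n = -84 (n = ((6 - 3)*(-4))*7 = (3*(-4))*7 = -12*7 = -84)
q = -66 (q = -14 - 52 = -66)
c(u) = -66 - u
O(148) - c(n) = (-91 + 148) - (-66 - 1*(-84)) = 57 - (-66 + 84) = 57 - 1*18 = 57 - 18 = 39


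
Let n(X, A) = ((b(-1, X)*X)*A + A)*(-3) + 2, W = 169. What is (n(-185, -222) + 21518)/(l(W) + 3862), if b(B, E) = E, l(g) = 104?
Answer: 11408018/1983 ≈ 5752.9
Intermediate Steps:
n(X, A) = 2 - 3*A - 3*A*X² (n(X, A) = ((X*X)*A + A)*(-3) + 2 = (X²*A + A)*(-3) + 2 = (A*X² + A)*(-3) + 2 = (A + A*X²)*(-3) + 2 = (-3*A - 3*A*X²) + 2 = 2 - 3*A - 3*A*X²)
(n(-185, -222) + 21518)/(l(W) + 3862) = ((2 - 3*(-222) - 3*(-222)*(-185)²) + 21518)/(104 + 3862) = ((2 + 666 - 3*(-222)*34225) + 21518)/3966 = ((2 + 666 + 22793850) + 21518)*(1/3966) = (22794518 + 21518)*(1/3966) = 22816036*(1/3966) = 11408018/1983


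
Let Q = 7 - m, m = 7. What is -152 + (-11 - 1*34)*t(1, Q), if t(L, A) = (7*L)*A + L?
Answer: -197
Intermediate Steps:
Q = 0 (Q = 7 - 1*7 = 7 - 7 = 0)
t(L, A) = L + 7*A*L (t(L, A) = 7*A*L + L = L + 7*A*L)
-152 + (-11 - 1*34)*t(1, Q) = -152 + (-11 - 1*34)*(1*(1 + 7*0)) = -152 + (-11 - 34)*(1*(1 + 0)) = -152 - 45 = -197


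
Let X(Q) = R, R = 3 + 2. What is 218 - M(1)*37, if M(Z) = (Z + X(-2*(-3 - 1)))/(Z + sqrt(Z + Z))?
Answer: 440 - 222*sqrt(2) ≈ 126.04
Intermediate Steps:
R = 5
X(Q) = 5
M(Z) = (5 + Z)/(Z + sqrt(2)*sqrt(Z)) (M(Z) = (Z + 5)/(Z + sqrt(Z + Z)) = (5 + Z)/(Z + sqrt(2*Z)) = (5 + Z)/(Z + sqrt(2)*sqrt(Z)))
218 - M(1)*37 = 218 - (5 + 1)/(1 + sqrt(2)*sqrt(1))*37 = 218 - 6/(1 + sqrt(2)*1)*37 = 218 - 6/(1 + sqrt(2))*37 = 218 - 222/(1 + sqrt(2))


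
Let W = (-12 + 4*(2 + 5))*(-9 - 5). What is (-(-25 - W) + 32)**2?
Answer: 27889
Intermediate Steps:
W = -224 (W = (-12 + 4*7)*(-14) = (-12 + 28)*(-14) = 16*(-14) = -224)
(-(-25 - W) + 32)**2 = (-(-25 - 1*(-224)) + 32)**2 = (-(-25 + 224) + 32)**2 = (-1*199 + 32)**2 = (-199 + 32)**2 = (-167)**2 = 27889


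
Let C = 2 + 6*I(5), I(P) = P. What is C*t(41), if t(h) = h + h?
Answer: 2624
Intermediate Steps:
t(h) = 2*h
C = 32 (C = 2 + 6*5 = 2 + 30 = 32)
C*t(41) = 32*(2*41) = 32*82 = 2624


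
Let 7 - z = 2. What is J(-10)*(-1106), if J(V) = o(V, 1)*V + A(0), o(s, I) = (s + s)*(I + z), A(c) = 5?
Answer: -1332730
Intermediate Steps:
z = 5 (z = 7 - 1*2 = 7 - 2 = 5)
o(s, I) = 2*s*(5 + I) (o(s, I) = (s + s)*(I + 5) = (2*s)*(5 + I) = 2*s*(5 + I))
J(V) = 5 + 12*V² (J(V) = (2*V*(5 + 1))*V + 5 = (2*V*6)*V + 5 = (12*V)*V + 5 = 12*V² + 5 = 5 + 12*V²)
J(-10)*(-1106) = (5 + 12*(-10)²)*(-1106) = (5 + 12*100)*(-1106) = (5 + 1200)*(-1106) = 1205*(-1106) = -1332730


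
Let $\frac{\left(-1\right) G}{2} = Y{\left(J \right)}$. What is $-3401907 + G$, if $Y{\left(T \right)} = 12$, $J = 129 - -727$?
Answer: $-3401931$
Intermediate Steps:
$J = 856$ ($J = 129 + 727 = 856$)
$G = -24$ ($G = \left(-2\right) 12 = -24$)
$-3401907 + G = -3401907 - 24 = -3401931$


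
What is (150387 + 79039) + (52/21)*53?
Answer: 4820702/21 ≈ 2.2956e+5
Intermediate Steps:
(150387 + 79039) + (52/21)*53 = 229426 + (52*(1/21))*53 = 229426 + (52/21)*53 = 229426 + 2756/21 = 4820702/21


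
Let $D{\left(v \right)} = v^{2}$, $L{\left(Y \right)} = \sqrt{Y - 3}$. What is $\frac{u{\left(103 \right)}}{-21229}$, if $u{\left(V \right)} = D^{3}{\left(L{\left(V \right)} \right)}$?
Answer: $- \frac{1000000}{21229} \approx -47.105$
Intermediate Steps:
$L{\left(Y \right)} = \sqrt{-3 + Y}$
$u{\left(V \right)} = \left(-3 + V\right)^{3}$ ($u{\left(V \right)} = \left(\left(\sqrt{-3 + V}\right)^{2}\right)^{3} = \left(-3 + V\right)^{3}$)
$\frac{u{\left(103 \right)}}{-21229} = \frac{\left(-3 + 103\right)^{3}}{-21229} = 100^{3} \left(- \frac{1}{21229}\right) = 1000000 \left(- \frac{1}{21229}\right) = - \frac{1000000}{21229}$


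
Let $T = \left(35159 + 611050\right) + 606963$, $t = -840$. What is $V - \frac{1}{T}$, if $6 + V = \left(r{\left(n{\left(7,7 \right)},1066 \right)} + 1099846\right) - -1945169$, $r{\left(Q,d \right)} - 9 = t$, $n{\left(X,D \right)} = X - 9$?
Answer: $\frac{3814878632615}{1253172} \approx 3.0442 \cdot 10^{6}$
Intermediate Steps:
$n{\left(X,D \right)} = -9 + X$ ($n{\left(X,D \right)} = X - 9 = -9 + X$)
$r{\left(Q,d \right)} = -831$ ($r{\left(Q,d \right)} = 9 - 840 = -831$)
$T = 1253172$ ($T = 646209 + 606963 = 1253172$)
$V = 3044178$ ($V = -6 + \left(\left(-831 + 1099846\right) - -1945169\right) = -6 + \left(1099015 + 1945169\right) = -6 + 3044184 = 3044178$)
$V - \frac{1}{T} = 3044178 - \frac{1}{1253172} = \frac{3814878632615}{1253172}$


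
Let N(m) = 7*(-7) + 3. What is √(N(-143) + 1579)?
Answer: √1533 ≈ 39.154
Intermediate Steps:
N(m) = -46 (N(m) = -49 + 3 = -46)
√(N(-143) + 1579) = √(-46 + 1579) = √1533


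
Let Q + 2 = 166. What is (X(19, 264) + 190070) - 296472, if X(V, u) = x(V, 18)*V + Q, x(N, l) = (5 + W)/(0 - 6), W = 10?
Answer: -212571/2 ≈ -1.0629e+5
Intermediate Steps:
Q = 164 (Q = -2 + 166 = 164)
x(N, l) = -5/2 (x(N, l) = (5 + 10)/(0 - 6) = 15/(-6) = 15*(-⅙) = -5/2)
X(V, u) = 164 - 5*V/2 (X(V, u) = -5*V/2 + 164 = 164 - 5*V/2)
(X(19, 264) + 190070) - 296472 = ((164 - 5/2*19) + 190070) - 296472 = ((164 - 95/2) + 190070) - 296472 = (233/2 + 190070) - 296472 = 380373/2 - 296472 = -212571/2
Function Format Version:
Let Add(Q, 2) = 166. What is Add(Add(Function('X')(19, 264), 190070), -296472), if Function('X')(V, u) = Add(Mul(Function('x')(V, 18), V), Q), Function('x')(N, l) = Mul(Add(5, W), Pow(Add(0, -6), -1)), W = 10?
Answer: Rational(-212571, 2) ≈ -1.0629e+5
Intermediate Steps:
Q = 164 (Q = Add(-2, 166) = 164)
Function('x')(N, l) = Rational(-5, 2) (Function('x')(N, l) = Mul(Add(5, 10), Pow(Add(0, -6), -1)) = Mul(15, Pow(-6, -1)) = Mul(15, Rational(-1, 6)) = Rational(-5, 2))
Function('X')(V, u) = Add(164, Mul(Rational(-5, 2), V)) (Function('X')(V, u) = Add(Mul(Rational(-5, 2), V), 164) = Add(164, Mul(Rational(-5, 2), V)))
Add(Add(Function('X')(19, 264), 190070), -296472) = Add(Add(Add(164, Mul(Rational(-5, 2), 19)), 190070), -296472) = Add(Add(Add(164, Rational(-95, 2)), 190070), -296472) = Add(Add(Rational(233, 2), 190070), -296472) = Add(Rational(380373, 2), -296472) = Rational(-212571, 2)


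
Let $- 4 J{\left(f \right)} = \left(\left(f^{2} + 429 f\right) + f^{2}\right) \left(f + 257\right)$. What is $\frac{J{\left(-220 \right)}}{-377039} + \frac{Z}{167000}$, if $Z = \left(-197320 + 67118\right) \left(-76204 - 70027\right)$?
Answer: $\frac{3589331833523409}{31482756500} \approx 1.1401 \cdot 10^{5}$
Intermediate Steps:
$J{\left(f \right)} = - \frac{\left(257 + f\right) \left(2 f^{2} + 429 f\right)}{4}$ ($J{\left(f \right)} = - \frac{\left(\left(f^{2} + 429 f\right) + f^{2}\right) \left(f + 257\right)}{4} = - \frac{\left(2 f^{2} + 429 f\right) \left(257 + f\right)}{4} = - \frac{\left(257 + f\right) \left(2 f^{2} + 429 f\right)}{4}$)
$Z = 19039568662$ ($Z = \left(-130202\right) \left(-146231\right) = 19039568662$)
$\frac{J{\left(-220 \right)}}{-377039} + \frac{Z}{167000} = \frac{\left(- \frac{1}{4}\right) \left(-220\right) \left(110253 + 2 \left(-220\right)^{2} + 943 \left(-220\right)\right)}{-377039} + \frac{19039568662}{167000} = \left(- \frac{1}{4}\right) \left(-220\right) \left(110253 + 2 \cdot 48400 - 207460\right) \left(- \frac{1}{377039}\right) + 19039568662 \cdot \frac{1}{167000} = \left(- \frac{1}{4}\right) \left(-220\right) \left(110253 + 96800 - 207460\right) \left(- \frac{1}{377039}\right) + \frac{9519784331}{83500} = \left(- \frac{1}{4}\right) \left(-220\right) \left(-407\right) \left(- \frac{1}{377039}\right) + \frac{9519784331}{83500} = \left(-22385\right) \left(- \frac{1}{377039}\right) + \frac{9519784331}{83500} = \frac{22385}{377039} + \frac{9519784331}{83500} = \frac{3589331833523409}{31482756500}$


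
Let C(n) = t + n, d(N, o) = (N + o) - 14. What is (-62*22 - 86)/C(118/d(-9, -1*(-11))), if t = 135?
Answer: -8700/751 ≈ -11.585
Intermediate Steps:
d(N, o) = -14 + N + o
C(n) = 135 + n
(-62*22 - 86)/C(118/d(-9, -1*(-11))) = (-62*22 - 86)/(135 + 118/(-14 - 9 - 1*(-11))) = (-1364 - 86)/(135 + 118/(-14 - 9 + 11)) = -1450/(135 + 118/(-12)) = -1450/(135 + 118*(-1/12)) = -1450/(135 - 59/6) = -1450/751/6 = -1450*6/751 = -8700/751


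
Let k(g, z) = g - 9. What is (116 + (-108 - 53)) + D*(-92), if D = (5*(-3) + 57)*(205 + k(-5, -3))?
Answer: -738069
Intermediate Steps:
k(g, z) = -9 + g
D = 8022 (D = (5*(-3) + 57)*(205 + (-9 - 5)) = (-15 + 57)*(205 - 14) = 42*191 = 8022)
(116 + (-108 - 53)) + D*(-92) = (116 + (-108 - 53)) + 8022*(-92) = (116 - 161) - 738024 = -45 - 738024 = -738069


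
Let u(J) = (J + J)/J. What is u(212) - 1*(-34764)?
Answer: 34766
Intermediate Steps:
u(J) = 2 (u(J) = (2*J)/J = 2)
u(212) - 1*(-34764) = 2 - 1*(-34764) = 2 + 34764 = 34766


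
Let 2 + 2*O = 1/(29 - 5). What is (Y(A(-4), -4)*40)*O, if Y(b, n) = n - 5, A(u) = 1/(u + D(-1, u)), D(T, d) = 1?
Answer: 705/2 ≈ 352.50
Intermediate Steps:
O = -47/48 (O = -1 + 1/(2*(29 - 5)) = -1 + (1/2)/24 = -1 + (1/2)*(1/24) = -1 + 1/48 = -47/48 ≈ -0.97917)
A(u) = 1/(1 + u) (A(u) = 1/(u + 1) = 1/(1 + u))
Y(b, n) = -5 + n
(Y(A(-4), -4)*40)*O = ((-5 - 4)*40)*(-47/48) = -9*40*(-47/48) = -360*(-47/48) = 705/2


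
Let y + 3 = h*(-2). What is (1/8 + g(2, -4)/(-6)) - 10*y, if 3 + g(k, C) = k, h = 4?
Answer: 2647/24 ≈ 110.29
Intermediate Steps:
g(k, C) = -3 + k
y = -11 (y = -3 + 4*(-2) = -3 - 8 = -11)
(1/8 + g(2, -4)/(-6)) - 10*y = (1/8 + (-3 + 2)/(-6)) - 10*(-11) = (1*(⅛) - 1*(-⅙)) + 110 = (⅛ + ⅙) + 110 = 7/24 + 110 = 2647/24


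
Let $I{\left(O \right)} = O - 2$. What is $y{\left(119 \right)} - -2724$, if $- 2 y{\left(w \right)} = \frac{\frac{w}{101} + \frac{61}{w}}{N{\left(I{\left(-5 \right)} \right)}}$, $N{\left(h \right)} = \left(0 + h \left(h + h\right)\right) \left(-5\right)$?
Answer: $\frac{16042490601}{5889310} \approx 2724.0$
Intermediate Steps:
$I{\left(O \right)} = -2 + O$
$N{\left(h \right)} = - 10 h^{2}$ ($N{\left(h \right)} = \left(0 + h 2 h\right) \left(-5\right) = \left(0 + 2 h^{2}\right) \left(-5\right) = 2 h^{2} \left(-5\right) = - 10 h^{2}$)
$y{\left(w \right)} = \frac{w}{98980} + \frac{61}{980 w}$ ($y{\left(w \right)} = - \frac{\left(\frac{w}{101} + \frac{61}{w}\right) \frac{1}{\left(-10\right) \left(-2 - 5\right)^{2}}}{2} = - \frac{\left(w \frac{1}{101} + \frac{61}{w}\right) \frac{1}{\left(-10\right) \left(-7\right)^{2}}}{2} = - \frac{\left(\frac{w}{101} + \frac{61}{w}\right) \frac{1}{\left(-10\right) 49}}{2} = - \frac{\left(\frac{61}{w} + \frac{w}{101}\right) \frac{1}{-490}}{2} = - \frac{\left(\frac{61}{w} + \frac{w}{101}\right) \left(- \frac{1}{490}\right)}{2} = - \frac{- \frac{61}{490 w} - \frac{w}{49490}}{2} = \frac{w}{98980} + \frac{61}{980 w}$)
$y{\left(119 \right)} - -2724 = \frac{6161 + 119^{2}}{98980 \cdot 119} - -2724 = \frac{1}{98980} \cdot \frac{1}{119} \left(6161 + 14161\right) + 2724 = \frac{1}{98980} \cdot \frac{1}{119} \cdot 20322 + 2724 = \frac{10161}{5889310} + 2724 = \frac{16042490601}{5889310}$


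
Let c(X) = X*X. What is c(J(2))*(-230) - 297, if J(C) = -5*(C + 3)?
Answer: -144047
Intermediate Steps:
J(C) = -15 - 5*C (J(C) = -5*(3 + C) = -15 - 5*C)
c(X) = X**2
c(J(2))*(-230) - 297 = (-15 - 5*2)**2*(-230) - 297 = (-15 - 10)**2*(-230) - 297 = (-25)**2*(-230) - 297 = 625*(-230) - 297 = -143750 - 297 = -144047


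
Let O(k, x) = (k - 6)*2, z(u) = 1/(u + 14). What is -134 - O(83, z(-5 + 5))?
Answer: -288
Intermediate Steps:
z(u) = 1/(14 + u)
O(k, x) = -12 + 2*k (O(k, x) = (-6 + k)*2 = -12 + 2*k)
-134 - O(83, z(-5 + 5)) = -134 - (-12 + 2*83) = -134 - (-12 + 166) = -134 - 1*154 = -134 - 154 = -288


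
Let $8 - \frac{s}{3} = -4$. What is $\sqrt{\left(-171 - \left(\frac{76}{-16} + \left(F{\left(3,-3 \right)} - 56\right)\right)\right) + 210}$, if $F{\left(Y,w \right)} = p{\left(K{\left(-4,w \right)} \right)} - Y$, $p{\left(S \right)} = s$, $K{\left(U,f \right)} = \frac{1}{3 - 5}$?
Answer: $\frac{\sqrt{267}}{2} \approx 8.1701$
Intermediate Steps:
$K{\left(U,f \right)} = - \frac{1}{2}$ ($K{\left(U,f \right)} = \frac{1}{-2} = - \frac{1}{2}$)
$s = 36$ ($s = 24 - -12 = 24 + 12 = 36$)
$p{\left(S \right)} = 36$
$F{\left(Y,w \right)} = 36 - Y$
$\sqrt{\left(-171 - \left(\frac{76}{-16} + \left(F{\left(3,-3 \right)} - 56\right)\right)\right) + 210} = \sqrt{\left(-171 - \left(\frac{76}{-16} + \left(\left(36 - 3\right) - 56\right)\right)\right) + 210} = \sqrt{\left(-171 - \left(76 \left(- \frac{1}{16}\right) + \left(\left(36 - 3\right) - 56\right)\right)\right) + 210} = \sqrt{\left(-171 - \left(- \frac{19}{4} + \left(33 - 56\right)\right)\right) + 210} = \sqrt{\left(-171 - \left(- \frac{19}{4} - 23\right)\right) + 210} = \sqrt{\left(-171 - - \frac{111}{4}\right) + 210} = \sqrt{\left(-171 + \frac{111}{4}\right) + 210} = \sqrt{- \frac{573}{4} + 210} = \sqrt{\frac{267}{4}} = \frac{\sqrt{267}}{2}$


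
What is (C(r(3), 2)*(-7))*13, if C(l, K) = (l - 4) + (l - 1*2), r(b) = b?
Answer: 0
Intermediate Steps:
C(l, K) = -6 + 2*l (C(l, K) = (-4 + l) + (l - 2) = (-4 + l) + (-2 + l) = -6 + 2*l)
(C(r(3), 2)*(-7))*13 = ((-6 + 2*3)*(-7))*13 = ((-6 + 6)*(-7))*13 = (0*(-7))*13 = 0*13 = 0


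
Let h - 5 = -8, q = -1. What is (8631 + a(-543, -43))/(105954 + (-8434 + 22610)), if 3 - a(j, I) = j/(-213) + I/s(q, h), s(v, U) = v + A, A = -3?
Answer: 2448279/34116920 ≈ 0.071761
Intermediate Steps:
h = -3 (h = 5 - 8 = -3)
s(v, U) = -3 + v (s(v, U) = v - 3 = -3 + v)
a(j, I) = 3 + I/4 + j/213 (a(j, I) = 3 - (j/(-213) + I/(-3 - 1)) = 3 - (j*(-1/213) + I/(-4)) = 3 - (-j/213 + I*(-1/4)) = 3 - (-j/213 - I/4) = 3 - (-I/4 - j/213) = 3 + (I/4 + j/213) = 3 + I/4 + j/213)
(8631 + a(-543, -43))/(105954 + (-8434 + 22610)) = (8631 + (3 + (1/4)*(-43) + (1/213)*(-543)))/(105954 + (-8434 + 22610)) = (8631 + (3 - 43/4 - 181/71))/(105954 + 14176) = (8631 - 2925/284)/120130 = (2448279/284)*(1/120130) = 2448279/34116920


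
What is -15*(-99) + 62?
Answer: 1547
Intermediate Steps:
-15*(-99) + 62 = 1485 + 62 = 1547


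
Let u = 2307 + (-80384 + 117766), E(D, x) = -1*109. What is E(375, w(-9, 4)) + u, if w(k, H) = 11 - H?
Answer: 39580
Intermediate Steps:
E(D, x) = -109
u = 39689 (u = 2307 + 37382 = 39689)
E(375, w(-9, 4)) + u = -109 + 39689 = 39580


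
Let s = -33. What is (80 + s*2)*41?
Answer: 574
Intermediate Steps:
(80 + s*2)*41 = (80 - 33*2)*41 = (80 - 66)*41 = 14*41 = 574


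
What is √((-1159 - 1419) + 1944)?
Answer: I*√634 ≈ 25.179*I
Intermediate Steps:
√((-1159 - 1419) + 1944) = √(-2578 + 1944) = √(-634) = I*√634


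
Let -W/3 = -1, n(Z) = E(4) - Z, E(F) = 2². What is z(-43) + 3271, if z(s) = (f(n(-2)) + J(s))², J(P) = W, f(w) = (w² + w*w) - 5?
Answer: 8171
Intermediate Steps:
E(F) = 4
n(Z) = 4 - Z
W = 3 (W = -3*(-1) = 3)
f(w) = -5 + 2*w² (f(w) = (w² + w²) - 5 = 2*w² - 5 = -5 + 2*w²)
J(P) = 3
z(s) = 4900 (z(s) = ((-5 + 2*(4 - 1*(-2))²) + 3)² = ((-5 + 2*(4 + 2)²) + 3)² = ((-5 + 2*6²) + 3)² = ((-5 + 2*36) + 3)² = ((-5 + 72) + 3)² = (67 + 3)² = 70² = 4900)
z(-43) + 3271 = 4900 + 3271 = 8171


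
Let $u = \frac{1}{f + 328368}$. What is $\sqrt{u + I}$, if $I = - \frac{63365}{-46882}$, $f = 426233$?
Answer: $\frac{\sqrt{1691573014791183206254}}{35377204082} \approx 1.1626$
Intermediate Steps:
$u = \frac{1}{754601}$ ($u = \frac{1}{426233 + 328368} = \frac{1}{754601} \approx 1.3252 \cdot 10^{-6}$)
$I = \frac{63365}{46882}$ ($I = \left(-63365\right) \left(- \frac{1}{46882}\right) = \frac{63365}{46882} \approx 1.3516$)
$\sqrt{u + I} = \sqrt{\frac{1}{754601} + \frac{63365}{46882}} = \sqrt{\frac{47815339247}{35377204082}} = \frac{\sqrt{1691573014791183206254}}{35377204082}$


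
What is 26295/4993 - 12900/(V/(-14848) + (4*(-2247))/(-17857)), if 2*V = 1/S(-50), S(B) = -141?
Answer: -27513734619356103/1073751675151 ≈ -25624.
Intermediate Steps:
V = -1/282 (V = (½)/(-141) = (½)*(-1/141) = -1/282 ≈ -0.0035461)
26295/4993 - 12900/(V/(-14848) + (4*(-2247))/(-17857)) = 26295/4993 - 12900/(-1/282/(-14848) + (4*(-2247))/(-17857)) = 26295*(1/4993) - 12900/(-1/282*(-1/14848) - 8988*(-1/17857)) = 26295/4993 - 12900/(1/4187136 + 1284/2551) = 26295/4993 - 12900/5376285175/10681383936 = 26295/4993 - 12900*10681383936/5376285175 = 26295/4993 - 5511594110976/215051407 = -27513734619356103/1073751675151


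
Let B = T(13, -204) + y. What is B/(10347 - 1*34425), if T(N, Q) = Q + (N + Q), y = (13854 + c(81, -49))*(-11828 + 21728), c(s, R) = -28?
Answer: -136877005/24078 ≈ -5684.7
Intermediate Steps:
y = 136877400 (y = (13854 - 28)*(-11828 + 21728) = 13826*9900 = 136877400)
T(N, Q) = N + 2*Q
B = 136877005 (B = (13 + 2*(-204)) + 136877400 = (13 - 408) + 136877400 = -395 + 136877400 = 136877005)
B/(10347 - 1*34425) = 136877005/(10347 - 1*34425) = 136877005/(10347 - 34425) = 136877005/(-24078) = 136877005*(-1/24078) = -136877005/24078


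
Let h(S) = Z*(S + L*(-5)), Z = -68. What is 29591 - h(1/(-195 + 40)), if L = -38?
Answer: 6589137/155 ≈ 42511.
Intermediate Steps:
h(S) = -12920 - 68*S (h(S) = -68*(S - 38*(-5)) = -68*(S + 190) = -68*(190 + S) = -12920 - 68*S)
29591 - h(1/(-195 + 40)) = 29591 - (-12920 - 68/(-195 + 40)) = 29591 - (-12920 - 68/(-155)) = 29591 - (-12920 - 68*(-1/155)) = 29591 - (-12920 + 68/155) = 29591 - 1*(-2002532/155) = 29591 + 2002532/155 = 6589137/155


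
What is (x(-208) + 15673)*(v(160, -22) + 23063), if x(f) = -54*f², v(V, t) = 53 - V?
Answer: -53271303348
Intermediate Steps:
(x(-208) + 15673)*(v(160, -22) + 23063) = (-54*(-208)² + 15673)*((53 - 1*160) + 23063) = (-54*43264 + 15673)*((53 - 160) + 23063) = (-2336256 + 15673)*(-107 + 23063) = -2320583*22956 = -53271303348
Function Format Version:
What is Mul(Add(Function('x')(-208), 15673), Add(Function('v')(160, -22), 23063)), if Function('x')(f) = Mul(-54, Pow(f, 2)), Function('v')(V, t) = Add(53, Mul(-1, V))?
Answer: -53271303348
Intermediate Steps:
Mul(Add(Function('x')(-208), 15673), Add(Function('v')(160, -22), 23063)) = Mul(Add(Mul(-54, Pow(-208, 2)), 15673), Add(Add(53, Mul(-1, 160)), 23063)) = Mul(Add(Mul(-54, 43264), 15673), Add(Add(53, -160), 23063)) = Mul(Add(-2336256, 15673), Add(-107, 23063)) = Mul(-2320583, 22956) = -53271303348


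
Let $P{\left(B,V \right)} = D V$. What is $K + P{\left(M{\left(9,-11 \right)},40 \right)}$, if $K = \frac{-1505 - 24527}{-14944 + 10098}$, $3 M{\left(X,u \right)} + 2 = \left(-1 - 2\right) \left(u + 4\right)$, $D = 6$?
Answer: $\frac{594536}{2423} \approx 245.37$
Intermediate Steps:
$M{\left(X,u \right)} = - \frac{14}{3} - u$ ($M{\left(X,u \right)} = - \frac{2}{3} + \frac{\left(-1 - 2\right) \left(u + 4\right)}{3} = - \frac{2}{3} + \frac{\left(-3\right) \left(4 + u\right)}{3} = - \frac{2}{3} + \frac{-12 - 3 u}{3} = - \frac{2}{3} - \left(4 + u\right) = - \frac{14}{3} - u$)
$P{\left(B,V \right)} = 6 V$
$K = \frac{13016}{2423}$ ($K = - \frac{26032}{-4846} = \left(-26032\right) \left(- \frac{1}{4846}\right) = \frac{13016}{2423} \approx 5.3719$)
$K + P{\left(M{\left(9,-11 \right)},40 \right)} = \frac{13016}{2423} + 6 \cdot 40 = \frac{13016}{2423} + 240 = \frac{594536}{2423}$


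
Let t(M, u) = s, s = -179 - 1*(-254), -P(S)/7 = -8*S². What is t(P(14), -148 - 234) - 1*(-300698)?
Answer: 300773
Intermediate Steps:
P(S) = 56*S² (P(S) = -(-56)*S² = 56*S²)
s = 75 (s = -179 + 254 = 75)
t(M, u) = 75
t(P(14), -148 - 234) - 1*(-300698) = 75 - 1*(-300698) = 75 + 300698 = 300773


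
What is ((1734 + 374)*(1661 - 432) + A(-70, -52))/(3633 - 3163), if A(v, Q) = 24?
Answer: 1295378/235 ≈ 5512.3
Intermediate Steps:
((1734 + 374)*(1661 - 432) + A(-70, -52))/(3633 - 3163) = ((1734 + 374)*(1661 - 432) + 24)/(3633 - 3163) = (2108*1229 + 24)/470 = (2590732 + 24)*(1/470) = 2590756*(1/470) = 1295378/235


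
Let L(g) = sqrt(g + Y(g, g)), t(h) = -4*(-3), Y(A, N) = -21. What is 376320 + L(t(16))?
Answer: 376320 + 3*I ≈ 3.7632e+5 + 3.0*I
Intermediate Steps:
t(h) = 12
L(g) = sqrt(-21 + g) (L(g) = sqrt(g - 21) = sqrt(-21 + g))
376320 + L(t(16)) = 376320 + sqrt(-21 + 12) = 376320 + sqrt(-9) = 376320 + 3*I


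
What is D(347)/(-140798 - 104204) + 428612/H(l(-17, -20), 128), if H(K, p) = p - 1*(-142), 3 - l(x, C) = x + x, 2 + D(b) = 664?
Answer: 26252654621/16537635 ≈ 1587.4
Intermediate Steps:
D(b) = 662 (D(b) = -2 + 664 = 662)
l(x, C) = 3 - 2*x (l(x, C) = 3 - (x + x) = 3 - 2*x)
H(K, p) = 142 + p (H(K, p) = p + 142 = 142 + p)
D(347)/(-140798 - 104204) + 428612/H(l(-17, -20), 128) = 662/(-140798 - 104204) + 428612/(142 + 128) = 662/(-245002) + 428612/270 = 662*(-1/245002) + 428612*(1/270) = -331/122501 + 214306/135 = 26252654621/16537635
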